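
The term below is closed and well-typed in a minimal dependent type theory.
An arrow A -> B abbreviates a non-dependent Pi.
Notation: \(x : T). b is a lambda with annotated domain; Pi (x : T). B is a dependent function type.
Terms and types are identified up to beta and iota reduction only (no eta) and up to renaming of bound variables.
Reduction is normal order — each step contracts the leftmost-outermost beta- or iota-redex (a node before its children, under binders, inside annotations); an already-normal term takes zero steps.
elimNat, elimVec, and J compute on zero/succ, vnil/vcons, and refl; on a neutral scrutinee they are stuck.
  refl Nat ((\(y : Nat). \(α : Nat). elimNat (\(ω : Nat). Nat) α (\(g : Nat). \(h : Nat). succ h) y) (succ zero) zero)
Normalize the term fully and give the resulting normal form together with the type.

resulting normal form:
  refl Nat (succ zero)
type:
  Eq Nat (succ zero) (succ zero)


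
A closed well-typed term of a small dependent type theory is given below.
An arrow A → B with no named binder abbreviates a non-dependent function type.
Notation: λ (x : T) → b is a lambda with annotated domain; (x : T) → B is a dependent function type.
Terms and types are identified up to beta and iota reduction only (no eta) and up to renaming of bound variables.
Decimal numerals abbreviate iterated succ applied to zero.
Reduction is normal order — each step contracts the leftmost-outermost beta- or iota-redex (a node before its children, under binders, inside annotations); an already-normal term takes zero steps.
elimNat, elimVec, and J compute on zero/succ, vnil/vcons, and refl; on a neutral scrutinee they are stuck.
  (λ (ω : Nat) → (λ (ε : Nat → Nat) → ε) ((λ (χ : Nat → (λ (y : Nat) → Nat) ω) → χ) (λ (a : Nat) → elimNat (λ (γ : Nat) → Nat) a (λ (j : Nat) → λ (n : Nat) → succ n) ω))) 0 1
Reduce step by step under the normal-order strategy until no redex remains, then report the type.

normal-order reduction sequence:
  (λ (ω : Nat) → (λ (ε : Nat → Nat) → ε) ((λ (χ : Nat → (λ (y : Nat) → Nat) ω) → χ) (λ (a : Nat) → elimNat (λ (γ : Nat) → Nat) a (λ (j : Nat) → λ (n : Nat) → succ n) ω))) 0 1
  ~> (λ (ω : Nat → Nat) → ω) ((λ (ε : Nat → (λ (χ : Nat) → Nat) 0) → ε) (λ (y : Nat) → elimNat (λ (a : Nat) → Nat) y (λ (γ : Nat) → λ (j : Nat) → succ j) 0)) 1
  ~> (λ (ω : Nat → (λ (ε : Nat) → Nat) 0) → ω) (λ (χ : Nat) → elimNat (λ (y : Nat) → Nat) χ (λ (a : Nat) → λ (γ : Nat) → succ γ) 0) 1
  ~> (λ (ω : Nat) → elimNat (λ (ε : Nat) → Nat) ω (λ (χ : Nat) → λ (y : Nat) → succ y) 0) 1
  ~> elimNat (λ (ω : Nat) → Nat) 1 (λ (ε : Nat) → λ (χ : Nat) → succ χ) 0
  ~> 1
type:
  Nat


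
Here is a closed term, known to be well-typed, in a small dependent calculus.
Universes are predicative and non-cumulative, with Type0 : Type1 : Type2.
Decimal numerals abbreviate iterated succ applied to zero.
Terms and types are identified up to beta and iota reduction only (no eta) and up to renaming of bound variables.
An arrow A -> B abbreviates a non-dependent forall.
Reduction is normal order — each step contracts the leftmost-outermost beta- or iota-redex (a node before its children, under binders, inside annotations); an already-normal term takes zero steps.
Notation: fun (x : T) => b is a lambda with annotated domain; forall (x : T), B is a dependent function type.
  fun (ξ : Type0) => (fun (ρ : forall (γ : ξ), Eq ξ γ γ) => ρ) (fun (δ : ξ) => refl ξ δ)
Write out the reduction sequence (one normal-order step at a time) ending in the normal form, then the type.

normal-order reduction:
  fun (ξ : Type0) => (fun (ρ : forall (γ : ξ), Eq ξ γ γ) => ρ) (fun (δ : ξ) => refl ξ δ)
  ~> fun (ξ : Type0) => fun (ρ : ξ) => refl ξ ρ
the term's type:
  forall (ξ : Type0), forall (ρ : ξ), Eq ξ ρ ρ


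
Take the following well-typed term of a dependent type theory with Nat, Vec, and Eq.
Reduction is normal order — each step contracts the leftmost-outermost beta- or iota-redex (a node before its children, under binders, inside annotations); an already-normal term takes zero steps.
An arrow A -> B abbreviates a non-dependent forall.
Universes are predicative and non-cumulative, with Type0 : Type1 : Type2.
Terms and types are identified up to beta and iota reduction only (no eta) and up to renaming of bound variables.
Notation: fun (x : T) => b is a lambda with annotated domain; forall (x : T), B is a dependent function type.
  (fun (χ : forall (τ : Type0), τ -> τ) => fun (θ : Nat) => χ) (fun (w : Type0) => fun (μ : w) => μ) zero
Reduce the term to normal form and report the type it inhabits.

normal form:
  fun (χ : Type0) => fun (τ : χ) => τ
inferred type:
  forall (χ : Type0), χ -> χ
observation: reduction starts at a beta-redex, and 2 normal-order steps reach the normal form.


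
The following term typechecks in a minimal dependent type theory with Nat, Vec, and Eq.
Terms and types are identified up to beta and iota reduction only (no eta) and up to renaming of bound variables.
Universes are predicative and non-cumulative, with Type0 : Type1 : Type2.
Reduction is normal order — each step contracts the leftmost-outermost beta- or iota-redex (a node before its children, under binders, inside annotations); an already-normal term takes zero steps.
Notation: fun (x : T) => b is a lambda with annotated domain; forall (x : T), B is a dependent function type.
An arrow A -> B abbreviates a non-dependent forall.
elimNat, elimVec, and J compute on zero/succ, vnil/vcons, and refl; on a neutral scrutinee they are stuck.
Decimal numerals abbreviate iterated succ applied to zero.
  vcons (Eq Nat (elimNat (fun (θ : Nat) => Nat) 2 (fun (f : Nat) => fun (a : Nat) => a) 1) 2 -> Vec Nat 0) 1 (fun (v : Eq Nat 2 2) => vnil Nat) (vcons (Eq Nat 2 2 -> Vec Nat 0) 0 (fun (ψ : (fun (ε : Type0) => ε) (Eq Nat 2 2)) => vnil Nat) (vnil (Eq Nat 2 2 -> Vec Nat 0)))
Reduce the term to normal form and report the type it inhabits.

normal form:
  vcons (Eq Nat 2 2 -> Vec Nat 0) 1 (fun (θ : Eq Nat 2 2) => vnil Nat) (vcons (Eq Nat 2 2 -> Vec Nat 0) 0 (fun (f : Eq Nat 2 2) => vnil Nat) (vnil (Eq Nat 2 2 -> Vec Nat 0)))
type:
  Vec (Eq Nat 2 2 -> Vec Nat 0) 2
observation: the first redex contracted is an elimNat iota-redex; the normal form is reached in 5 normal-order steps.


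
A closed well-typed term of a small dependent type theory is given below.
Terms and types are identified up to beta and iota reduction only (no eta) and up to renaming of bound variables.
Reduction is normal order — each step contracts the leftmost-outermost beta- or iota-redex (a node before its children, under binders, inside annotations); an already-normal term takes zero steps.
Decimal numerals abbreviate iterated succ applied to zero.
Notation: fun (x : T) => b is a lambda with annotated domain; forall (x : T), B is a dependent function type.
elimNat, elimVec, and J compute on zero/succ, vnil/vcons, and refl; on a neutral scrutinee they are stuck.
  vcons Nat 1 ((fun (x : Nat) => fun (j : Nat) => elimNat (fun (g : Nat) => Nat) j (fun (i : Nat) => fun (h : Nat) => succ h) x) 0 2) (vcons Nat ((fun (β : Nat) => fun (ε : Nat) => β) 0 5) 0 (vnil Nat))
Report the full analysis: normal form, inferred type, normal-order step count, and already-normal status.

reduced normal form:
  vcons Nat 1 2 (vcons Nat 0 0 (vnil Nat))
inferred type:
  Vec Nat 2
normal-order step count: 5
started in normal form: no
first redex: a beta-redex


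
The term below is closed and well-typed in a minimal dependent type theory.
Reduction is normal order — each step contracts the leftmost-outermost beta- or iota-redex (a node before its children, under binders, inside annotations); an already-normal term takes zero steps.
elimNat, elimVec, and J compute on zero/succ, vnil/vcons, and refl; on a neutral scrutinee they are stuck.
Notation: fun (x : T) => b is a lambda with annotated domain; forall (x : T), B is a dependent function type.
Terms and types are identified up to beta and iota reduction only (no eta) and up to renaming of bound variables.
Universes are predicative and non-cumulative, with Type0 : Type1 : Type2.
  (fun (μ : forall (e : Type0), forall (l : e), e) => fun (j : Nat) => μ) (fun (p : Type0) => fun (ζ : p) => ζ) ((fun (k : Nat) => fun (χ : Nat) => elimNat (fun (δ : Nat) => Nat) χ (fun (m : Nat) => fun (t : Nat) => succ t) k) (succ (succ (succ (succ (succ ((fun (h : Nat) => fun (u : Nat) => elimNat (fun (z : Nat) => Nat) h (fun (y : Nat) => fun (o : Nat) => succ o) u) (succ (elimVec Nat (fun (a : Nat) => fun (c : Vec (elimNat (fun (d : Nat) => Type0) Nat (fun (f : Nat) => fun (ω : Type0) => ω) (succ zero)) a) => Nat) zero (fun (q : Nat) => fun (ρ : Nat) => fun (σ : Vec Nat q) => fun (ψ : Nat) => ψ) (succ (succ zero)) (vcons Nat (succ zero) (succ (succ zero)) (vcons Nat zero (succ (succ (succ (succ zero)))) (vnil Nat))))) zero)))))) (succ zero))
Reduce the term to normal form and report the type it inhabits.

normal form:
  fun (μ : Type0) => fun (e : μ) => e
type:
  forall (μ : Type0), forall (e : μ), μ
observation: 2 normal-order steps separate the term from its normal form.


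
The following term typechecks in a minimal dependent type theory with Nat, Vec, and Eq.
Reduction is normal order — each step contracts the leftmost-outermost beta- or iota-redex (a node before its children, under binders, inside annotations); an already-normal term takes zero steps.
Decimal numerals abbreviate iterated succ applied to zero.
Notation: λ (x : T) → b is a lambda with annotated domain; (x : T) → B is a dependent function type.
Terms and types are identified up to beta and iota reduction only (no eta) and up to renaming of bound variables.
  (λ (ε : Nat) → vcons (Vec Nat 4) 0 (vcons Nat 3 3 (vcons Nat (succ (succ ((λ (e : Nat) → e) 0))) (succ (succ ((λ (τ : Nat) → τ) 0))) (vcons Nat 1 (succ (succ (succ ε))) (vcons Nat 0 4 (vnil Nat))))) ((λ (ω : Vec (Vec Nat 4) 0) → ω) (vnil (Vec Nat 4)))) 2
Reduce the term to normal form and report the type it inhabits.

normal form:
  vcons (Vec Nat 4) 0 (vcons Nat 3 3 (vcons Nat 2 2 (vcons Nat 1 5 (vcons Nat 0 4 (vnil Nat))))) (vnil (Vec Nat 4))
inferred type:
  Vec (Vec Nat 4) 1
observation: reduction starts at a beta-redex, and 4 normal-order steps reach the normal form.


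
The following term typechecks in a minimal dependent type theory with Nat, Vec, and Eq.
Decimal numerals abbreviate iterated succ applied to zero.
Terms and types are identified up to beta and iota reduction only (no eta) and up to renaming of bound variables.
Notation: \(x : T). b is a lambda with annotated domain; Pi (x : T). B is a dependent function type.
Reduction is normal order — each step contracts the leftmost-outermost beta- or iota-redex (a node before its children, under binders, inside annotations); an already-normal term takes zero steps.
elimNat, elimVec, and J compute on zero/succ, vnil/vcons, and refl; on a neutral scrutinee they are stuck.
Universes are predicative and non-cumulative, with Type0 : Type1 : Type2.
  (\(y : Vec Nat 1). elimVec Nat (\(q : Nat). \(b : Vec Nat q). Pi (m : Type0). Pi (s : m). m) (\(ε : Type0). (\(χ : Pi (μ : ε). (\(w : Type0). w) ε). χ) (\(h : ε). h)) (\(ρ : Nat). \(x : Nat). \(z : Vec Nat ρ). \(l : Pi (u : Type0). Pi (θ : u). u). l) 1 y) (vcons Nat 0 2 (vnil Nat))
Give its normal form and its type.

reduced normal form:
  \(y : Type0). \(q : y). q
the term's type:
  Pi (y : Type0). Pi (q : y). y


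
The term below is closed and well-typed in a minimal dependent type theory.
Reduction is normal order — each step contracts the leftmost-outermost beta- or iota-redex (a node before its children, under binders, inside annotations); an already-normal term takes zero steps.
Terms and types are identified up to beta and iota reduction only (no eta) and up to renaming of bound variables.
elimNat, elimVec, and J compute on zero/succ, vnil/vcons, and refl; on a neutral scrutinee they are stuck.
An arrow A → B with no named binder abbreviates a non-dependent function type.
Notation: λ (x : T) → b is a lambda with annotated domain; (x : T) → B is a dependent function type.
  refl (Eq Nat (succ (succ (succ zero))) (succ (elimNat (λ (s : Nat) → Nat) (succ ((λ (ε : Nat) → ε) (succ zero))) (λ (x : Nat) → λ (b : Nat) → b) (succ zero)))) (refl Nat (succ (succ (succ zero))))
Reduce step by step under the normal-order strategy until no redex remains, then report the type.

normal-order reduction sequence:
  refl (Eq Nat (succ (succ (succ zero))) (succ (elimNat (λ (s : Nat) → Nat) (succ ((λ (ε : Nat) → ε) (succ zero))) (λ (x : Nat) → λ (b : Nat) → b) (succ zero)))) (refl Nat (succ (succ (succ zero))))
  ~> refl (Eq Nat (succ (succ (succ zero))) (succ ((λ (s : Nat) → λ (ε : Nat) → ε) zero (elimNat (λ (x : Nat) → Nat) (succ ((λ (b : Nat) → b) (succ zero))) (λ (τ : Nat) → λ (n : Nat) → n) zero)))) (refl Nat (succ (succ (succ zero))))
  ~> refl (Eq Nat (succ (succ (succ zero))) (succ ((λ (s : Nat) → s) (elimNat (λ (ε : Nat) → Nat) (succ ((λ (x : Nat) → x) (succ zero))) (λ (b : Nat) → λ (τ : Nat) → τ) zero)))) (refl Nat (succ (succ (succ zero))))
  ~> refl (Eq Nat (succ (succ (succ zero))) (succ (elimNat (λ (s : Nat) → Nat) (succ ((λ (ε : Nat) → ε) (succ zero))) (λ (x : Nat) → λ (b : Nat) → b) zero))) (refl Nat (succ (succ (succ zero))))
  ~> refl (Eq Nat (succ (succ (succ zero))) (succ (succ ((λ (s : Nat) → s) (succ zero))))) (refl Nat (succ (succ (succ zero))))
  ~> refl (Eq Nat (succ (succ (succ zero))) (succ (succ (succ zero)))) (refl Nat (succ (succ (succ zero))))
type:
  Eq (Eq Nat (succ (succ (succ zero))) (succ (succ (succ zero)))) (refl Nat (succ (succ (succ zero)))) (refl Nat (succ (succ (succ zero))))


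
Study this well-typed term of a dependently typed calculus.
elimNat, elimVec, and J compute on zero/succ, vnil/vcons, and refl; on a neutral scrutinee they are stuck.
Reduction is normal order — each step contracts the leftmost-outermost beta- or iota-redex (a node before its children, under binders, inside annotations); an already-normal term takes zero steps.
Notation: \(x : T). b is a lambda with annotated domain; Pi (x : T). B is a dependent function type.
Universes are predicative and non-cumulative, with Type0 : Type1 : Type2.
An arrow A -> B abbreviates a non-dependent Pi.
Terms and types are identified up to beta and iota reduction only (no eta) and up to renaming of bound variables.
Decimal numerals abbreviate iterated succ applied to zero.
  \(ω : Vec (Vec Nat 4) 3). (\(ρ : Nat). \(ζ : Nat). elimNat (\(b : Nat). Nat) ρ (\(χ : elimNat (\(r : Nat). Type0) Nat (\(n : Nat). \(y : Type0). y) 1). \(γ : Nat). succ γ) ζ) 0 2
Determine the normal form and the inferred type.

resulting normal form:
  \(ω : Vec (Vec Nat 4) 3). 2
inferred type:
  Vec (Vec Nat 4) 3 -> Nat
observation: contracting a beta-redex first, the term normalizes in 9 steps.


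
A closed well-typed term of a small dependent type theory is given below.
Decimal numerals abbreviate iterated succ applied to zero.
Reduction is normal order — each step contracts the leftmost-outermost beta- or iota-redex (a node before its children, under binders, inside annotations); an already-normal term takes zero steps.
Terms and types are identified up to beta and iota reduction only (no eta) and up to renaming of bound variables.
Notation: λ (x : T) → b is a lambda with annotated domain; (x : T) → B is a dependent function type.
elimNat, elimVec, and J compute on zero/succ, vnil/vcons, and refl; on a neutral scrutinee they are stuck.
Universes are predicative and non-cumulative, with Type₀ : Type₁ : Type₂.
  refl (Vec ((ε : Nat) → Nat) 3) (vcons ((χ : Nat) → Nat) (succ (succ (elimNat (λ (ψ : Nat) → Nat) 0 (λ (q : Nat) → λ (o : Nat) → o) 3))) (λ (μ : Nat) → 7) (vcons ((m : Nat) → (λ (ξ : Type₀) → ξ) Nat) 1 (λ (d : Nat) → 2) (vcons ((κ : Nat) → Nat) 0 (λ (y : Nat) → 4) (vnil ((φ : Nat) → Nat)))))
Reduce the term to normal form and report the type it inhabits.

resulting normal form:
  refl (Vec ((ε : Nat) → Nat) 3) (vcons ((χ : Nat) → Nat) 2 (λ (ψ : Nat) → 7) (vcons ((q : Nat) → Nat) 1 (λ (o : Nat) → 2) (vcons ((μ : Nat) → Nat) 0 (λ (m : Nat) → 4) (vnil ((ξ : Nat) → Nat)))))
inferred type:
  Eq (Vec ((ε : Nat) → Nat) 3) (vcons ((χ : Nat) → Nat) 2 (λ (ψ : Nat) → 7) (vcons ((q : Nat) → Nat) 1 (λ (o : Nat) → 2) (vcons ((μ : Nat) → Nat) 0 (λ (m : Nat) → 4) (vnil ((ξ : Nat) → Nat))))) (vcons ((d : Nat) → Nat) 2 (λ (κ : Nat) → 7) (vcons ((y : Nat) → Nat) 1 (λ (φ : Nat) → 2) (vcons ((v : Nat) → Nat) 0 (λ (i : Nat) → 4) (vnil ((n : Nat) → Nat)))))


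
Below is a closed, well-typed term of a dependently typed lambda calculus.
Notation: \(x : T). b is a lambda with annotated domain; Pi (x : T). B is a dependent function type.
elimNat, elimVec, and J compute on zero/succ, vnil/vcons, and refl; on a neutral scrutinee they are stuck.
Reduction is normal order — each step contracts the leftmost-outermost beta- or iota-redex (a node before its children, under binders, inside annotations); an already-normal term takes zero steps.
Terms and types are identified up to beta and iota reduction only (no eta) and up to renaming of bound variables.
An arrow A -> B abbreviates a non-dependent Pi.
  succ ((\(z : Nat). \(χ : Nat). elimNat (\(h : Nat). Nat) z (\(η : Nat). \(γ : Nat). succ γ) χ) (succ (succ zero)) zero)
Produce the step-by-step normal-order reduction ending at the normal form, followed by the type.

normal-order reduction sequence:
  succ ((\(z : Nat). \(χ : Nat). elimNat (\(h : Nat). Nat) z (\(η : Nat). \(γ : Nat). succ γ) χ) (succ (succ zero)) zero)
  ~> succ ((\(z : Nat). elimNat (\(χ : Nat). Nat) (succ (succ zero)) (\(h : Nat). \(η : Nat). succ η) z) zero)
  ~> succ (elimNat (\(z : Nat). Nat) (succ (succ zero)) (\(χ : Nat). \(h : Nat). succ h) zero)
  ~> succ (succ (succ zero))
inferred type:
  Nat


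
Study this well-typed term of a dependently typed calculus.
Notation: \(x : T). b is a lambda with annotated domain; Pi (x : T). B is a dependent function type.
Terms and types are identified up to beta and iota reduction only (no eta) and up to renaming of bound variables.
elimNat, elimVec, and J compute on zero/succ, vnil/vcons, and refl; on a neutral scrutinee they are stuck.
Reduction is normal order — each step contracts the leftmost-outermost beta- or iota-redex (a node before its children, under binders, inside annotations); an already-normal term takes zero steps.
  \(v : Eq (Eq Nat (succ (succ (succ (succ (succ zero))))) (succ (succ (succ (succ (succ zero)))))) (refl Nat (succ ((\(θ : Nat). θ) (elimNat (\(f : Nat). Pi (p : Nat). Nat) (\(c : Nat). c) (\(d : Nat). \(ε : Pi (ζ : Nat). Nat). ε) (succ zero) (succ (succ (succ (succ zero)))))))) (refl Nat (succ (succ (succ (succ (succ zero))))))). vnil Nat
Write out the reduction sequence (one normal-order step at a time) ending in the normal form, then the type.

normal-order reduction:
  \(v : Eq (Eq Nat (succ (succ (succ (succ (succ zero))))) (succ (succ (succ (succ (succ zero)))))) (refl Nat (succ ((\(θ : Nat). θ) (elimNat (\(f : Nat). Pi (p : Nat). Nat) (\(c : Nat). c) (\(d : Nat). \(ε : Pi (ζ : Nat). Nat). ε) (succ zero) (succ (succ (succ (succ zero)))))))) (refl Nat (succ (succ (succ (succ (succ zero))))))). vnil Nat
  ~> \(v : Eq (Eq Nat (succ (succ (succ (succ (succ zero))))) (succ (succ (succ (succ (succ zero)))))) (refl Nat (succ (elimNat (\(θ : Nat). Pi (f : Nat). Nat) (\(p : Nat). p) (\(c : Nat). \(d : Pi (ε : Nat). Nat). d) (succ zero) (succ (succ (succ (succ zero))))))) (refl Nat (succ (succ (succ (succ (succ zero))))))). vnil Nat
  ~> \(v : Eq (Eq Nat (succ (succ (succ (succ (succ zero))))) (succ (succ (succ (succ (succ zero)))))) (refl Nat (succ ((\(θ : Nat). \(f : Pi (p : Nat). Nat). f) zero (elimNat (\(c : Nat). Pi (d : Nat). Nat) (\(ε : Nat). ε) (\(ζ : Nat). \(σ : Pi (ξ : Nat). Nat). σ) zero) (succ (succ (succ (succ zero))))))) (refl Nat (succ (succ (succ (succ (succ zero))))))). vnil Nat
  ~> \(v : Eq (Eq Nat (succ (succ (succ (succ (succ zero))))) (succ (succ (succ (succ (succ zero)))))) (refl Nat (succ ((\(θ : Pi (f : Nat). Nat). θ) (elimNat (\(p : Nat). Pi (c : Nat). Nat) (\(d : Nat). d) (\(ε : Nat). \(ζ : Pi (σ : Nat). Nat). ζ) zero) (succ (succ (succ (succ zero))))))) (refl Nat (succ (succ (succ (succ (succ zero))))))). vnil Nat
  ~> \(v : Eq (Eq Nat (succ (succ (succ (succ (succ zero))))) (succ (succ (succ (succ (succ zero)))))) (refl Nat (succ (elimNat (\(θ : Nat). Pi (f : Nat). Nat) (\(p : Nat). p) (\(c : Nat). \(d : Pi (ε : Nat). Nat). d) zero (succ (succ (succ (succ zero))))))) (refl Nat (succ (succ (succ (succ (succ zero))))))). vnil Nat
  ~> \(v : Eq (Eq Nat (succ (succ (succ (succ (succ zero))))) (succ (succ (succ (succ (succ zero)))))) (refl Nat (succ ((\(θ : Nat). θ) (succ (succ (succ (succ zero))))))) (refl Nat (succ (succ (succ (succ (succ zero))))))). vnil Nat
  ~> \(v : Eq (Eq Nat (succ (succ (succ (succ (succ zero))))) (succ (succ (succ (succ (succ zero)))))) (refl Nat (succ (succ (succ (succ (succ zero)))))) (refl Nat (succ (succ (succ (succ (succ zero))))))). vnil Nat
inferred type:
  Pi (v : Eq (Eq Nat (succ (succ (succ (succ (succ zero))))) (succ (succ (succ (succ (succ zero)))))) (refl Nat (succ (succ (succ (succ (succ zero)))))) (refl Nat (succ (succ (succ (succ (succ zero))))))). Vec Nat zero


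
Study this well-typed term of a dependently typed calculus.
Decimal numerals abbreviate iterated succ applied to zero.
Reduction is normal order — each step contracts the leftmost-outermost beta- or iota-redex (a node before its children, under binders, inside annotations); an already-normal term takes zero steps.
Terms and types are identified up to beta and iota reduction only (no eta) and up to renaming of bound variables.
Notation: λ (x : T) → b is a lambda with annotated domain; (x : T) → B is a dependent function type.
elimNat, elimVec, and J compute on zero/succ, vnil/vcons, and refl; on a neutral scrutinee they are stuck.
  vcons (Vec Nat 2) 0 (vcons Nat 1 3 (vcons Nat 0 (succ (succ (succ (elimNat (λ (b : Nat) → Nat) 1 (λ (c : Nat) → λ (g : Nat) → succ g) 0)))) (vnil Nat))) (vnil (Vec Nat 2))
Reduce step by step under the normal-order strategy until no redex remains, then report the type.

reduction (normal order):
  vcons (Vec Nat 2) 0 (vcons Nat 1 3 (vcons Nat 0 (succ (succ (succ (elimNat (λ (b : Nat) → Nat) 1 (λ (c : Nat) → λ (g : Nat) → succ g) 0)))) (vnil Nat))) (vnil (Vec Nat 2))
  ~> vcons (Vec Nat 2) 0 (vcons Nat 1 3 (vcons Nat 0 4 (vnil Nat))) (vnil (Vec Nat 2))
the term's type:
  Vec (Vec Nat 2) 1


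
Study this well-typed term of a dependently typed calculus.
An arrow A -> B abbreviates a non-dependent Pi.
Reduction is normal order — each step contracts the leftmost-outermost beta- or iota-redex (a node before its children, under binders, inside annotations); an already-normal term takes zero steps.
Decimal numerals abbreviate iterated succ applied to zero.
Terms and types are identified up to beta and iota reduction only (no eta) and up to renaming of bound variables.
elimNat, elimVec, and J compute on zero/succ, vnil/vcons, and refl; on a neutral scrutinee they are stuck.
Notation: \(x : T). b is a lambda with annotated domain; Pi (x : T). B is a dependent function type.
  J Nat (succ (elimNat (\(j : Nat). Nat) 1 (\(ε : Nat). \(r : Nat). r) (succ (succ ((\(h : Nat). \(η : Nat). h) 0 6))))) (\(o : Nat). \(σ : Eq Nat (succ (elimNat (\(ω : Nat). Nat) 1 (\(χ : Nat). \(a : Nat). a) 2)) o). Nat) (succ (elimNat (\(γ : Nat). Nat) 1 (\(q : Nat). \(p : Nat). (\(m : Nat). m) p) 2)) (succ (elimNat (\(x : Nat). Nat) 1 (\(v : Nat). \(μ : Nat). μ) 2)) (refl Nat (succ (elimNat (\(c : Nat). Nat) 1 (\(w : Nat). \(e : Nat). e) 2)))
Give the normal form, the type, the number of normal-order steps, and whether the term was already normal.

resulting normal form:
  2
type:
  Nat
reduction steps (normal order): 10
already normal: no
first redex: a J iota-redex


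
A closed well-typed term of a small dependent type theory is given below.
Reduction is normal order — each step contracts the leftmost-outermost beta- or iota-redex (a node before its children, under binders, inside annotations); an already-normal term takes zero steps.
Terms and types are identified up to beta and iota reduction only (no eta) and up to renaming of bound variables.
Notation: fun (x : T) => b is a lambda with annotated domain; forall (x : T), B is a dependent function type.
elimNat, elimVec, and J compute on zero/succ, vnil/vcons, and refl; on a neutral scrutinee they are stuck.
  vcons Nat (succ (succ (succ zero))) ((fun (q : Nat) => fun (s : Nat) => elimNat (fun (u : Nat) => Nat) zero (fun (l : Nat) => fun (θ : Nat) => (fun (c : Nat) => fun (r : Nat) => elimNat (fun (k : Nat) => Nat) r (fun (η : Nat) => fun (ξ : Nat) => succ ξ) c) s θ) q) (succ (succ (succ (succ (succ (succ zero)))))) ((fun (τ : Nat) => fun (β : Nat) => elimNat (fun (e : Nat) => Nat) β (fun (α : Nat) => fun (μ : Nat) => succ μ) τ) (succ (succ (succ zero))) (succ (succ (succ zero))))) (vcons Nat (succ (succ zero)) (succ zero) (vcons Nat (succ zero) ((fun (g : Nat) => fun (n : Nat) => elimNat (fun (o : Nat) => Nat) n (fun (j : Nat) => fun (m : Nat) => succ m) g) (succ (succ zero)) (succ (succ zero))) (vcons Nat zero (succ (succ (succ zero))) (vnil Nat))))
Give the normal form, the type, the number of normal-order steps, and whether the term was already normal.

normal form:
  vcons Nat (succ (succ (succ zero))) (succ (succ (succ (succ (succ (succ (succ (succ (succ (succ (succ (succ (succ (succ (succ (succ (succ (succ (succ (succ (succ (succ (succ (succ (succ (succ (succ (succ (succ (succ (succ (succ (succ (succ (succ (succ zero)))))))))))))))))))))))))))))))))))) (vcons Nat (succ (succ zero)) (succ zero) (vcons Nat (succ zero) (succ (succ (succ (succ zero)))) (vcons Nat zero (succ (succ (succ zero))) (vnil Nat))))
type:
  Vec Nat (succ (succ (succ (succ zero))))
reduction steps (normal order): 228
started in normal form: no
first contracted redex: a beta-redex


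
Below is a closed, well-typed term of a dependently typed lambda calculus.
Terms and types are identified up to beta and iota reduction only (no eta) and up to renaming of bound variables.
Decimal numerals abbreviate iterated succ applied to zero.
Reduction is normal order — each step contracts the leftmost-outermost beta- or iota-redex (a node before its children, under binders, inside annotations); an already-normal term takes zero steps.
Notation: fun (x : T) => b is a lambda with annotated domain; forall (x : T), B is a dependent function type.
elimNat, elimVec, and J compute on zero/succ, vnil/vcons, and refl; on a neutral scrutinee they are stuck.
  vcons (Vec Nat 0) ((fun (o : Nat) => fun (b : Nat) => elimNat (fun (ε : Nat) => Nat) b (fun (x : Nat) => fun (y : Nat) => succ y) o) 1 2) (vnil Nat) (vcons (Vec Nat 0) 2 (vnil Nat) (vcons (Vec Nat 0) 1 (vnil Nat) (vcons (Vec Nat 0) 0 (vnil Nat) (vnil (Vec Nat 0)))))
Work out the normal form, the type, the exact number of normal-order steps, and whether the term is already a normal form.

reduced normal form:
  vcons (Vec Nat 0) 3 (vnil Nat) (vcons (Vec Nat 0) 2 (vnil Nat) (vcons (Vec Nat 0) 1 (vnil Nat) (vcons (Vec Nat 0) 0 (vnil Nat) (vnil (Vec Nat 0)))))
the term's type:
  Vec (Vec Nat 0) 4
steps to reach normal form (normal order): 6
already normal: no
first redex: a beta-redex


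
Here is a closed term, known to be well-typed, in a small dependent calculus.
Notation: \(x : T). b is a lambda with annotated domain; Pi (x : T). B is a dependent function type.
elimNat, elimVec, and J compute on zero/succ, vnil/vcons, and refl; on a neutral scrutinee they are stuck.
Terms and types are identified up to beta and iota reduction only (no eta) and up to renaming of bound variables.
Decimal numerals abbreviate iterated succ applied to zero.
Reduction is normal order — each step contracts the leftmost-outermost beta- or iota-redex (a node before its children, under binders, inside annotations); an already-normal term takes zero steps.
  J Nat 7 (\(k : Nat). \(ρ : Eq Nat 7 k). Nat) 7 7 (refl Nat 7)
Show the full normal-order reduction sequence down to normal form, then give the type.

normal-order reduction sequence:
  J Nat 7 (\(k : Nat). \(ρ : Eq Nat 7 k). Nat) 7 7 (refl Nat 7)
  ~> 7
the term's type:
  Nat


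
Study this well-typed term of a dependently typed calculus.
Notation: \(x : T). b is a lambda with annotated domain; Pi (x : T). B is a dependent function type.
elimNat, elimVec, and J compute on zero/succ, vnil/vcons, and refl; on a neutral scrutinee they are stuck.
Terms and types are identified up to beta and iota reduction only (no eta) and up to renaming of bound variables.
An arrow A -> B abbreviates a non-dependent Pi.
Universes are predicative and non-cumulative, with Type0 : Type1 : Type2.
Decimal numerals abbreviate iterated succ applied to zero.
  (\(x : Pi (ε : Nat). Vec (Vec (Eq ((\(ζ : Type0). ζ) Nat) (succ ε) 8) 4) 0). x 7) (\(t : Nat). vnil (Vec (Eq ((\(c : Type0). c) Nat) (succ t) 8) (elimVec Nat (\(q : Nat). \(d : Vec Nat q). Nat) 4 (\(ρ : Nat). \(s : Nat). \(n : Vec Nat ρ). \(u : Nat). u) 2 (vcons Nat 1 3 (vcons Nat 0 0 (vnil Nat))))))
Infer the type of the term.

the term's type:
  Vec (Vec (Eq Nat 8 8) 4) 0


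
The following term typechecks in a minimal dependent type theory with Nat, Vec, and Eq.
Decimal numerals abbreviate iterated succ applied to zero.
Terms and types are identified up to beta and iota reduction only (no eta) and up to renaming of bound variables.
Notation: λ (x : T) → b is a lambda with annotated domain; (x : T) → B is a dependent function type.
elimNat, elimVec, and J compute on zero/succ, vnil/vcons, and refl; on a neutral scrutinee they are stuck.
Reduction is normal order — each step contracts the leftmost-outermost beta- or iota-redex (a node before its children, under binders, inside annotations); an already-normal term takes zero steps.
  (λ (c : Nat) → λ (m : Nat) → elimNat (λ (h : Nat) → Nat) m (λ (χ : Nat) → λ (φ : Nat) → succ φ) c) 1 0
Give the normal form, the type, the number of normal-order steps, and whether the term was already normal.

resulting normal form:
  1
inferred type:
  Nat
steps to reach normal form (normal order): 6
term was already normal: no
first redex: a beta-redex


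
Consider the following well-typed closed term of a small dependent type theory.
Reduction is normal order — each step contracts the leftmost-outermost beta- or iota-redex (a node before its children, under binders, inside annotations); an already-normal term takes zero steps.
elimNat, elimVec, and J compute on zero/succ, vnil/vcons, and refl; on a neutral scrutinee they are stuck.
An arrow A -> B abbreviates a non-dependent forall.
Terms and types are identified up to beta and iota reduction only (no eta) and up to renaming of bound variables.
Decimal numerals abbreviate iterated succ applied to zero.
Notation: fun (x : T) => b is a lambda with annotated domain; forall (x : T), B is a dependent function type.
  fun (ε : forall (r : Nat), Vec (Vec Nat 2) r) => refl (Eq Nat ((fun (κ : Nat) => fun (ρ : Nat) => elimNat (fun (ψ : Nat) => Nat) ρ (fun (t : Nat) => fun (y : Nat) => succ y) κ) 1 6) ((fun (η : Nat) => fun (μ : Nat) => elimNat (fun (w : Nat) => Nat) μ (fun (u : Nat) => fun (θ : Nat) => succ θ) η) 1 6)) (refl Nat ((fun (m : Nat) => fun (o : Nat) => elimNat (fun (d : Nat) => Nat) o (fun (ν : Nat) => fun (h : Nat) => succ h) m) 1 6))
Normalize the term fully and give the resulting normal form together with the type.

reduced normal form:
  fun (ε : forall (r : Nat), Vec (Vec Nat 2) r) => refl (Eq Nat 7 7) (refl Nat 7)
the term's type:
  (forall (ε : Nat), Vec (Vec Nat 2) ε) -> Eq (Eq Nat 7 7) (refl Nat 7) (refl Nat 7)
observation: contracting a beta-redex first, the term normalizes in 18 steps.


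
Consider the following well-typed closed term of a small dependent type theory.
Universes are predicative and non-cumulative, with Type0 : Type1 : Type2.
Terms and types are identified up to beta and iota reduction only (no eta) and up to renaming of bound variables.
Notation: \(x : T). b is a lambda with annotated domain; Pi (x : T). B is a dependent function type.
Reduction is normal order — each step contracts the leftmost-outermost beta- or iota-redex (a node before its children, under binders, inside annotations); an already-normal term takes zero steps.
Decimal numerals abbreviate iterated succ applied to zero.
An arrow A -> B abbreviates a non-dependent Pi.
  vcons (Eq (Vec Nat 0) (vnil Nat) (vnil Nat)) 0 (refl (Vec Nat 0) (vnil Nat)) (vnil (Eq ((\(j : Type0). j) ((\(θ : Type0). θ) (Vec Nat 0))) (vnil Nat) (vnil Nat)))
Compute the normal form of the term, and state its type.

normal form:
  vcons (Eq (Vec Nat 0) (vnil Nat) (vnil Nat)) 0 (refl (Vec Nat 0) (vnil Nat)) (vnil (Eq (Vec Nat 0) (vnil Nat) (vnil Nat)))
the term's type:
  Vec (Eq (Vec Nat 0) (vnil Nat) (vnil Nat)) 1


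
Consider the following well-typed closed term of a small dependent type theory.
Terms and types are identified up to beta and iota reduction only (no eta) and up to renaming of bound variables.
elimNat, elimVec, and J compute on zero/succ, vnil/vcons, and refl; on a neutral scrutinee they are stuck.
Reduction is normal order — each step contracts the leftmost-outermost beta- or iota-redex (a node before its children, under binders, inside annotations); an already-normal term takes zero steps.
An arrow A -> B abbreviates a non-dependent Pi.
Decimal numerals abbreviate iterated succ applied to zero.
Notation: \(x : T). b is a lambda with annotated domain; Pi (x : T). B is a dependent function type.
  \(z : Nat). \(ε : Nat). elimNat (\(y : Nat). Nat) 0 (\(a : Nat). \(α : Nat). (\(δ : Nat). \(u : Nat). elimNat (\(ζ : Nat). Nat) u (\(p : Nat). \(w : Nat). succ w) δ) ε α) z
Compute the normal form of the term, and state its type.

normal form:
  \(z : Nat). \(ε : Nat). elimNat (\(y : Nat). Nat) 0 (\(a : Nat). \(α : Nat). elimNat (\(δ : Nat). Nat) α (\(u : Nat). \(ζ : Nat). succ ζ) ε) z
the term's type:
  Nat -> Nat -> Nat
observation: reduction starts at a beta-redex, and 2 normal-order steps reach the normal form.


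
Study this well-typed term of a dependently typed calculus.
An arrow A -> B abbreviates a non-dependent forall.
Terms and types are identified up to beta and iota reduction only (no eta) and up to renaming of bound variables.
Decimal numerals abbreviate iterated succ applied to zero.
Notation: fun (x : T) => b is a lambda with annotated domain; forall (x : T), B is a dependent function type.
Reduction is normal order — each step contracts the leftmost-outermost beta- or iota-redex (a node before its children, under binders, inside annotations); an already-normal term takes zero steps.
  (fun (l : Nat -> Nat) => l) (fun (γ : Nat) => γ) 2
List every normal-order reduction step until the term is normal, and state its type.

normal-order reduction:
  (fun (l : Nat -> Nat) => l) (fun (γ : Nat) => γ) 2
  ~> (fun (l : Nat) => l) 2
  ~> 2
inferred type:
  Nat


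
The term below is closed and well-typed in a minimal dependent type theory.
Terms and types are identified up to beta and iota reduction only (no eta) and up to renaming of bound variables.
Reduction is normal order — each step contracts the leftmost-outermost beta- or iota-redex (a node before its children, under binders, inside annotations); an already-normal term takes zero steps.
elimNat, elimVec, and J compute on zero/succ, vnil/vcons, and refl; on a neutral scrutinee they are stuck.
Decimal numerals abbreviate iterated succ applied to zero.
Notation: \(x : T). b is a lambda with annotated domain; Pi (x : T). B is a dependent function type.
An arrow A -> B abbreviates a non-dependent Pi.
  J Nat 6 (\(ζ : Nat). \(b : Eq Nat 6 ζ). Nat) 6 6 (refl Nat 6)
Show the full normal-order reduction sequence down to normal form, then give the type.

reduction (normal order):
  J Nat 6 (\(ζ : Nat). \(b : Eq Nat 6 ζ). Nat) 6 6 (refl Nat 6)
  ~> 6
the term's type:
  Nat


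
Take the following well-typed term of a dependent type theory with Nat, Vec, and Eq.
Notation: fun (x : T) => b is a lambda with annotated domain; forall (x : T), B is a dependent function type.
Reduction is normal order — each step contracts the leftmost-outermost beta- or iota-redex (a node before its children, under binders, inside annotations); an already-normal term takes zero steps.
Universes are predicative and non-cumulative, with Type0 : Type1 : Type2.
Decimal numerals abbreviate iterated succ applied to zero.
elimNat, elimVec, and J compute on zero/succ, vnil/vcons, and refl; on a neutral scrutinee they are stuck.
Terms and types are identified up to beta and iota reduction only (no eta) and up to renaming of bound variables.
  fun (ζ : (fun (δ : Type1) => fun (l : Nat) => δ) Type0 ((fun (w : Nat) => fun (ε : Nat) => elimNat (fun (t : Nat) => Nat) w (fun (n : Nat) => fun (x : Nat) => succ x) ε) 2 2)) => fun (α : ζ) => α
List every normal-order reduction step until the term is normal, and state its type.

normal-order reduction sequence:
  fun (ζ : (fun (δ : Type1) => fun (l : Nat) => δ) Type0 ((fun (w : Nat) => fun (ε : Nat) => elimNat (fun (t : Nat) => Nat) w (fun (n : Nat) => fun (x : Nat) => succ x) ε) 2 2)) => fun (α : ζ) => α
  ~> fun (ζ : (fun (δ : Nat) => Type0) ((fun (l : Nat) => fun (w : Nat) => elimNat (fun (ε : Nat) => Nat) l (fun (t : Nat) => fun (n : Nat) => succ n) w) 2 2)) => fun (x : ζ) => x
  ~> fun (ζ : Type0) => fun (δ : ζ) => δ
the term's type:
  forall (ζ : Type0), forall (δ : ζ), ζ


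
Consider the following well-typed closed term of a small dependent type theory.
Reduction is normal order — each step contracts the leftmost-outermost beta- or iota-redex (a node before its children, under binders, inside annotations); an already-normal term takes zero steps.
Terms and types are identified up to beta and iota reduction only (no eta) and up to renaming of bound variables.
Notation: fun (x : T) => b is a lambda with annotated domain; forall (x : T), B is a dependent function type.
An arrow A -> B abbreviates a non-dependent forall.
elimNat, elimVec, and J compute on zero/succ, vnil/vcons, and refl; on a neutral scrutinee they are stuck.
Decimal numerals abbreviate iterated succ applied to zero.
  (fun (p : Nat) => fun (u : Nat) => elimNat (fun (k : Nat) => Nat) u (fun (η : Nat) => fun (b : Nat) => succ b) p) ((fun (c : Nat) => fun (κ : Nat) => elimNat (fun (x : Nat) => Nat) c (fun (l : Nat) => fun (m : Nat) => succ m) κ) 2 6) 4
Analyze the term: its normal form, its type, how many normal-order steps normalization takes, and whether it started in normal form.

resulting normal form:
  12
type:
  Nat
steps to reach normal form (normal order): 48
term was already normal: no
first contracted redex: a beta-redex


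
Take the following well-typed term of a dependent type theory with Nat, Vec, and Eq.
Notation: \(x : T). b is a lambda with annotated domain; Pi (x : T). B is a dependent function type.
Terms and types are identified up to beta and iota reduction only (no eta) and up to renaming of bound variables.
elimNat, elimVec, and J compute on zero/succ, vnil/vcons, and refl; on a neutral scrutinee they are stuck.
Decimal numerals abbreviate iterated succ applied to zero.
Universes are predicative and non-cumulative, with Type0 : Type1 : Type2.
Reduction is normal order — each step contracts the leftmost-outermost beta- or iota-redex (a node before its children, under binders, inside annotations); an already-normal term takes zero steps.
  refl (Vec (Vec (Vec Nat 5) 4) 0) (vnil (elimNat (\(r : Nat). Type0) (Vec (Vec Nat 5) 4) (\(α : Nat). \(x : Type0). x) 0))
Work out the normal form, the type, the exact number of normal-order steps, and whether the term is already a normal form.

normal form:
  refl (Vec (Vec (Vec Nat 5) 4) 0) (vnil (Vec (Vec Nat 5) 4))
inferred type:
  Eq (Vec (Vec (Vec Nat 5) 4) 0) (vnil (Vec (Vec Nat 5) 4)) (vnil (Vec (Vec Nat 5) 4))
normal-order step count: 1
term was already normal: no
first contracted redex: an elimNat iota-redex
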